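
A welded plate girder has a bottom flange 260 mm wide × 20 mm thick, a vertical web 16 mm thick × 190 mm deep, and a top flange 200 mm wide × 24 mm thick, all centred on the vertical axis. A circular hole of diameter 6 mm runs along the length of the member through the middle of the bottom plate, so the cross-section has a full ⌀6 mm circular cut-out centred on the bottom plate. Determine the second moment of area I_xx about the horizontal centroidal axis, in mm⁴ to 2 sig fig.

I_xx ≈ 1.2 × 10⁸ mm⁴

Split into non-overlapping primitives; take the origin at the lower-left of the bounding box.
Bottom plate: 260 × 20, A = 5 200 mm², y = 10 mm, Ī = 173 333 mm⁴.
Web plate: 16 × 190, A = 3 040 mm², y = 115 mm, Ī = 9 145 333 mm⁴.
Top plate: 200 × 24, A = 4 800 mm², y = 222 mm, Ī = 230 400 mm⁴.
Hole (subtracted): ⌀6, A = 28.27 mm², y = 10 mm, Ī = 63.62 mm⁴.
Centroid: ȳ = ΣA·y / ΣA = 112.7 mm.
Transfer each piece to the horizontal centroidal axis using Ī + A·d² with d = y − 112.7:
  bottom plate: d = -102.7 mm → contributes +55 059 945 mm⁴
  web plate: d = 2.262 mm → contributes +9 160 887 mm⁴
  top plate: d = 109.3 mm → contributes +57 533 579 mm⁴
  hole: d = -102.7 mm → contributes −298 503 mm⁴
Total I = 121 455 908 mm⁴.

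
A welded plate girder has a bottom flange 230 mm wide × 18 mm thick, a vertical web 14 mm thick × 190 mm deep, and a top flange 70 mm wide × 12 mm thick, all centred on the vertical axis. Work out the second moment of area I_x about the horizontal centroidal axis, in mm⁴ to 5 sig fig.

Treat the section as a set of non-overlapping primitives; coordinates are from the bounding-box lower-left.
Bottom plate: 230 × 18, A = 4 140 mm², y = 9 mm, Ī = 111 780 mm⁴.
Web plate: 14 × 190, A = 2 660 mm², y = 113 mm, Ī = 8 002 167 mm⁴.
Top plate: 70 × 12, A = 840 mm², y = 214 mm, Ī = 10 080 mm⁴.
Centroid: ȳ = ΣA·y / ΣA = 67.74869 mm.
Transfer each piece to the horizontal centroidal axis using Ī + A·d² with d = y − 67.74869:
  bottom plate: d = -58.74869 mm → contributes +14 400 612 mm⁴
  web plate: d = 45.25131 mm → contributes +13 448 998 mm⁴
  top plate: d = 146.2513 mm → contributes +17 977 214 mm⁴
Total I = 45 826 824 mm⁴.

I_x ≈ 4.5827 × 10⁷ mm⁴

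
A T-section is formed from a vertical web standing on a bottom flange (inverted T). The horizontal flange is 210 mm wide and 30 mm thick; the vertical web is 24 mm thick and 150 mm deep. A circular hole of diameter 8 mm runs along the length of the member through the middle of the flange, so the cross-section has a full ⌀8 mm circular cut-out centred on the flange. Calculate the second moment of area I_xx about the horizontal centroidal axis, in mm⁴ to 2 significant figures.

I_xx ≈ 2.6 × 10⁷ mm⁴

Treat the section as a set of non-overlapping primitives; coordinates are from the bounding-box lower-left.
Flange: 210 × 30, A = 6 300 mm², y = 15 mm, Ī = 472 500 mm⁴.
Web: 24 × 150, A = 3 600 mm², y = 105 mm, Ī = 6 750 000 mm⁴.
Hole (subtracted): ⌀8, A = 50.27 mm², y = 15 mm, Ī = 201.1 mm⁴.
Centroid: ȳ = ΣA·y / ΣA = 47.89 mm.
Transfer each piece to the horizontal centroidal axis using Ī + A·d² with d = y − 47.89:
  flange: d = -32.89 mm → contributes +7 289 315 mm⁴
  web: d = 57.11 mm → contributes +18 489 825 mm⁴
  hole: d = -32.89 mm → contributes −54 590 mm⁴
Total I = 25 724 550 mm⁴.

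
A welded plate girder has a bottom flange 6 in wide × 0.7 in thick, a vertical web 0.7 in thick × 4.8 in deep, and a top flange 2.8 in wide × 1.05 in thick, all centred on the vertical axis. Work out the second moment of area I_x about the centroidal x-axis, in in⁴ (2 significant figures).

I_x ≈ 63 in⁴

Treat the section as a set of non-overlapping primitives; coordinates are from the bounding-box lower-left.
Bottom plate: 6 × 0.7, A = 4.2 in², y = 0.35 in, Ī = 0.1715 in⁴.
Web plate: 0.7 × 4.8, A = 3.36 in², y = 3.1 in, Ī = 6.451 in⁴.
Top plate: 2.8 × 1.05, A = 2.94 in², y = 6.025 in, Ī = 0.2701 in⁴.
Centroid: ȳ = ΣA·y / ΣA = 2.819 in.
Transfer each piece to the centroidal x-axis using Ī + A·d² with d = y − 2.819:
  bottom plate: d = -2.469 in → contributes +25.77 in⁴
  web plate: d = 0.281 in → contributes +6.717 in⁴
  top plate: d = 3.206 in → contributes +30.49 in⁴
Total I = 62.98 in⁴.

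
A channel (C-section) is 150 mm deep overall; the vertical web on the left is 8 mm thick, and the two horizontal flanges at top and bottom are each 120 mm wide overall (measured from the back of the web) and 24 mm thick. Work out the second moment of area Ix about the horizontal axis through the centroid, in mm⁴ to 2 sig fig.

Ix ≈ 2.4 × 10⁷ mm⁴

Split into non-overlapping primitives; take the origin at the lower-left of the bounding box.
Web: 8 × 150, A = 1 200 mm², y = 75 mm, Ī = 2 250 000 mm⁴.
Top flange (beyond web): 112 × 24, A = 2 688 mm², y = 138 mm, Ī = 129 024 mm⁴.
Bottom flange (beyond web): 112 × 24, A = 2 688 mm², y = 12 mm, Ī = 129 024 mm⁴.
By symmetry the centroid is at mid-height, ȳ = 75 mm.
Transfer each piece to the horizontal axis through the centroid using Ī + A·d² with d = y − 75:
  web: d = 0 mm → contributes +2 250 000 mm⁴
  top flange (beyond web): d = 63 mm → contributes +10 797 696 mm⁴
  bottom flange (beyond web): d = -63 mm → contributes +10 797 696 mm⁴
Total I = 23 845 392 mm⁴.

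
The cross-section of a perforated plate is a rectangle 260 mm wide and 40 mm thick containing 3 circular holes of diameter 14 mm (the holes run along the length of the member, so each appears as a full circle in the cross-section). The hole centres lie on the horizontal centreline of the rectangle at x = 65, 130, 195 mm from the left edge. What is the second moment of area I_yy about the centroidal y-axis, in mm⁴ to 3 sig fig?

Split into non-overlapping primitives; take the origin at the lower-left of the bounding box.
Plate: 260 × 40, A = 10 400 mm², x = 130 mm, Ī = 58 586 667 mm⁴.
Hole 1 (subtracted): ⌀14, A = 153.94 mm², x = 65 mm, Ī = 1885.7 mm⁴.
Hole 2 (subtracted): ⌀14, A = 153.94 mm², x = 130 mm, Ī = 1885.7 mm⁴.
Hole 3 (subtracted): ⌀14, A = 153.94 mm², x = 195 mm, Ī = 1885.7 mm⁴.
By symmetry the centroid is at mid-width, x̄ = 130 mm.
Transfer each piece to the centroidal y-axis using Ī + A·d² with d = x − 130:
  plate: d = 0 mm → contributes +58 586 667 mm⁴
  hole 1: d = -65 mm → contributes −652 274 mm⁴
  hole 2: d = 0 mm → contributes −1885.7 mm⁴
  hole 3: d = 65 mm → contributes −652 274 mm⁴
Total I = 57 280 233 mm⁴.

I_yy ≈ 5.73 × 10⁷ mm⁴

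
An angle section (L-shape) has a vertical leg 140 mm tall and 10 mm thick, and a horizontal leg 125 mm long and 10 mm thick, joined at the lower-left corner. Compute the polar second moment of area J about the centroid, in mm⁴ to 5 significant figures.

Treat the section as a set of non-overlapping primitives; coordinates are from the bounding-box lower-left.
Vertical leg: 10 × 140, A = 1 400 mm², y = 70 mm, Ī = 2 286 667 mm⁴.
Horizontal leg (remainder): 115 × 10, A = 1 150 mm², y = 5 mm, Ī = 9583.333 mm⁴.
Centroid: ȳ = ΣA·y / ΣA = 40.68627 mm.
Transfer each piece to the centroidal x-axis using Ī + A·d² with d = y − 40.68627:
  vertical leg: d = 29.31373 mm → contributes +3 489 679 mm⁴
  horizontal leg (remainder): d = -35.68627 mm → contributes +1 474 120 mm⁴
Total I = 4 963 799 mm⁴.
For the y-axis: x̄ = 33.18627 mm.
Repeating about the centroidal y-axis gives I_y = 3 745 362 mm⁴.
Polar second moment: J = I_x + I_y = 8 709 161 mm⁴.

J ≈ 8.7092 × 10⁶ mm⁴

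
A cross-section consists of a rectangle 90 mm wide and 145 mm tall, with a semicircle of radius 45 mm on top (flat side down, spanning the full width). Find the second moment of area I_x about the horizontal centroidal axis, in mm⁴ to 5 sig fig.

I_x ≈ 4.4773 × 10⁷ mm⁴

Break the section into simple shapes (no overlaps), measuring from the bottom-left corner of the bounding box.
Rectangular body: 90 × 145, A = 13 050 mm², y = 72.5 mm, Ī = 22 864 688 mm⁴.
Semicircular cap: semicircle r = 45, A = 3180.863 mm², y = 164.0986 mm, Ī = 450072.1 mm⁴.
Centroid: ȳ = ΣA·y / ΣA = 90.45114 mm.
Transfer each piece to the horizontal centroidal axis using Ī + A·d² with d = y − 90.45114:
  rectangular body: d = -17.95114 mm → contributes +27 069 966 mm⁴
  semicircular cap: d = 73.64745 mm → contributes +17 702 902 mm⁴
Total I = 44 772 867 mm⁴.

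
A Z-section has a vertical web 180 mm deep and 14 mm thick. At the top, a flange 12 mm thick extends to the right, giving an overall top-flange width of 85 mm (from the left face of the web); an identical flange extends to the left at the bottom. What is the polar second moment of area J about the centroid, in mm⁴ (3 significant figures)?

J ≈ 2.27 × 10⁷ mm⁴

Treat the section as a set of non-overlapping primitives; coordinates are from the bounding-box lower-left.
Web: 14 × 180, A = 2 520 mm², y = 90 mm, Ī = 6 804 000 mm⁴.
Top flange (beyond web): 71 × 12, A = 852 mm², y = 174 mm, Ī = 10 224 mm⁴.
Bottom flange (beyond web): 71 × 12, A = 852 mm², y = 6 mm, Ī = 10 224 mm⁴.
Centroid: ȳ = ΣA·y / ΣA = 90 mm.
Transfer each piece to the centroidal x-axis using Ī + A·d² with d = y − 90:
  web: d = 0 mm → contributes +6 804 000 mm⁴
  top flange (beyond web): d = 84 mm → contributes +6 021 936 mm⁴
  bottom flange (beyond web): d = -84 mm → contributes +6 021 936 mm⁴
Total I = 18 847 872 mm⁴.
For the y-axis: x̄ = 78 mm.
Repeating about the centroidal y-axis gives I_y = 3 834 832 mm⁴.
Polar second moment: J = I_x + I_y = 22 682 704 mm⁴.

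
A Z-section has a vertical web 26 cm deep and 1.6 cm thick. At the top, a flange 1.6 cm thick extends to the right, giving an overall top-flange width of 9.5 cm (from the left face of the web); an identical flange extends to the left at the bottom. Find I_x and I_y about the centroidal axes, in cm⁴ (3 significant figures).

I_x ≈ 6110 cm⁴, I_y ≈ 711 cm⁴

Treat the section as a set of non-overlapping primitives; coordinates are from the bounding-box lower-left.
Web: 1.6 × 26, A = 41.6 cm², y = 13 cm, Ī = 2343.5 cm⁴.
Top flange (beyond web): 7.9 × 1.6, A = 12.64 cm², y = 25.2 cm, Ī = 2.6965 cm⁴.
Bottom flange (beyond web): 7.9 × 1.6, A = 12.64 cm², y = 0.8 cm, Ī = 2.6965 cm⁴.
Centroid: ȳ = ΣA·y / ΣA = 13 cm.
Transfer each piece to the centroidal x-axis using Ī + A·d² with d = y − 13:
  web: d = 0 cm → contributes +2343.5 cm⁴
  top flange (beyond web): d = 12.2 cm → contributes +1 884 cm⁴
  bottom flange (beyond web): d = -12.2 cm → contributes +1 884 cm⁴
Total I = 6111.5 cm⁴.
For the y-axis: x̄ = 8.7 cm.
Repeating about the centroidal y-axis gives I_y = 710.73 cm⁴.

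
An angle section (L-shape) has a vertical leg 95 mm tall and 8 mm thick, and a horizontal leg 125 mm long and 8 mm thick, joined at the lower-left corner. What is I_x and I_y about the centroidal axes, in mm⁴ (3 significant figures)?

Split into non-overlapping primitives; take the origin at the lower-left of the bounding box.
Vertical leg: 8 × 95, A = 760 mm², y = 47.5 mm, Ī = 571 583 mm⁴.
Horizontal leg (remainder): 117 × 8, A = 936 mm², y = 4 mm, Ī = 4 992 mm⁴.
Centroid: ȳ = ΣA·y / ΣA = 23.493 mm.
Transfer each piece to the centroidal x-axis using Ī + A·d² with d = y − 23.493:
  vertical leg: d = 24.007 mm → contributes +1 009 601 mm⁴
  horizontal leg (remainder): d = -19.493 mm → contributes +360 648 mm⁴
Total I = 1 370 249 mm⁴.
For the y-axis: x̄ = 38.493 mm.
Repeating about the centroidal y-axis gives I_y = 2 710 209 mm⁴.

I_x ≈ 1.37 × 10⁶ mm⁴, I_y ≈ 2.71 × 10⁶ mm⁴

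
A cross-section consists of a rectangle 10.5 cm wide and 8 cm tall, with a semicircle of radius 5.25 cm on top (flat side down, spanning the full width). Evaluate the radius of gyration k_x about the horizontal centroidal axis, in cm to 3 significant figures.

k_x ≈ 3.59 cm

Decompose the section into non-overlapping parts with the origin at the bottom-left of its bounding rectangle.
Rectangular body: 10.5 × 8, A = 84 cm², y = 4 cm, Ī = 448 cm⁴.
Semicircular cap: semicircle r = 5.25, A = 43.295 cm², y = 10.228 cm, Ī = 83.381 cm⁴.
Centroid: ȳ = ΣA·y / ΣA = 6.1183 cm.
Transfer each piece to the horizontal centroidal axis using Ī + A·d² with d = y − 6.1183:
  rectangular body: d = -2.1183 cm → contributes +824.92 cm⁴
  semicircular cap: d = 4.1099 cm → contributes +814.68 cm⁴
Total I = 1639.6 cm⁴.
Radius of gyration: k = √(I/A) = √(1639.6 / 127.3) = 3.5889 cm.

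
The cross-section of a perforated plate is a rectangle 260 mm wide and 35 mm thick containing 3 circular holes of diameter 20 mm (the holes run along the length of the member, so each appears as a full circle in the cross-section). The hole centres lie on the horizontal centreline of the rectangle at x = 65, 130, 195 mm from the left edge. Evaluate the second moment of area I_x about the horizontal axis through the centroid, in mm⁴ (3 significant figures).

I_x ≈ 9.05 × 10⁵ mm⁴

Treat the section as a set of non-overlapping primitives; coordinates are from the bounding-box lower-left.
Plate: 260 × 35, A = 9 100 mm², y = 17.5 mm, Ī = 928 958 mm⁴.
Hole 1 (subtracted): ⌀20, A = 314.16 mm², y = 17.5 mm, Ī = 7 854 mm⁴.
Hole 2 (subtracted): ⌀20, A = 314.16 mm², y = 17.5 mm, Ī = 7 854 mm⁴.
Hole 3 (subtracted): ⌀20, A = 314.16 mm², y = 17.5 mm, Ī = 7 854 mm⁴.
By symmetry the centroid is at mid-height, ȳ = 17.5 mm.
All pieces are centred on the horizontal axis through the centroid, so I = ΣĪ (holes subtracted) = 905 396 mm⁴.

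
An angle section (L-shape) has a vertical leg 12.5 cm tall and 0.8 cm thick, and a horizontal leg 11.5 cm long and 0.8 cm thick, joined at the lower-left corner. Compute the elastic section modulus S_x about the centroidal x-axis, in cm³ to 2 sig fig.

Decompose the section into non-overlapping parts with the origin at the bottom-left of its bounding rectangle.
Vertical leg: 0.8 × 12.5, A = 10 cm², y = 6.25 cm, Ī = 130.2 cm⁴.
Horizontal leg (remainder): 10.7 × 0.8, A = 8.56 cm², y = 0.4 cm, Ī = 0.4565 cm⁴.
Centroid: ȳ = ΣA·y / ΣA = 3.552 cm.
Transfer each piece to the centroidal x-axis using Ī + A·d² with d = y − 3.552:
  vertical leg: d = 2.698 cm → contributes +203 cm⁴
  horizontal leg (remainder): d = -3.152 cm → contributes +85.5 cm⁴
Total I = 288.5 cm⁴.
Extreme fibre distance c = 8.948 cm; S = I/c = 32.24 cm³.

S_x ≈ 32 cm³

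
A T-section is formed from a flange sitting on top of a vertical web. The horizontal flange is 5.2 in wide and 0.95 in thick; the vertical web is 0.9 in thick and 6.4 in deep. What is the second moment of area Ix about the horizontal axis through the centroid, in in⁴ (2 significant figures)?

Treat the section as a set of non-overlapping primitives; coordinates are from the bounding-box lower-left.
Flange: 5.2 × 0.95, A = 4.94 in², y = 6.875 in, Ī = 0.3715 in⁴.
Web: 0.9 × 6.4, A = 5.76 in², y = 3.2 in, Ī = 19.66 in⁴.
Centroid: ȳ = ΣA·y / ΣA = 4.897 in.
Transfer each piece to the horizontal axis through the centroid using Ī + A·d² with d = y − 4.897:
  flange: d = 1.978 in → contributes +19.71 in⁴
  web: d = -1.697 in → contributes +36.24 in⁴
Total I = 55.95 in⁴.

Ix ≈ 56 in⁴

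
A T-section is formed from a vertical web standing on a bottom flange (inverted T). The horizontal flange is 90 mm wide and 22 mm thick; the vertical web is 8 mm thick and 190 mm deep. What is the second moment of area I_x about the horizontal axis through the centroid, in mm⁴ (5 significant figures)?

I_x ≈ 1.4314 × 10⁷ mm⁴

Break the section into simple shapes (no overlaps), measuring from the bottom-left corner of the bounding box.
Flange: 90 × 22, A = 1 980 mm², y = 11 mm, Ī = 79 860 mm⁴.
Web: 8 × 190, A = 1 520 mm², y = 117 mm, Ī = 4 572 667 mm⁴.
Centroid: ȳ = ΣA·y / ΣA = 57.03429 mm.
Transfer each piece to the horizontal axis through the centroid using Ī + A·d² with d = y − 57.03429:
  flange: d = -46.03429 mm → contributes +4 275 788 mm⁴
  web: d = 59.96571 mm → contributes +10 038 415 mm⁴
Total I = 14 314 203 mm⁴.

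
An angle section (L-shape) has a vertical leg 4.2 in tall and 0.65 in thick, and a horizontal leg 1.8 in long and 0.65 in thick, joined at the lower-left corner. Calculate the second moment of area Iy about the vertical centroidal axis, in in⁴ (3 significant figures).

Split into non-overlapping primitives; take the origin at the lower-left of the bounding box.
Vertical leg: 0.65 × 4.2, A = 2.73 in², x = 0.325 in, Ī = 0.096119 in⁴.
Horizontal leg (remainder): 1.15 × 0.65, A = 0.7475 in², x = 1.225 in, Ī = 0.082381 in⁴.
Centroid: x̄ = ΣA·x / ΣA = 0.51846 in.
Transfer each piece to the vertical centroidal axis using Ī + A·d² with d = x − 0.51846:
  vertical leg: d = -0.19346 in → contributes +0.19829 in⁴
  horizontal leg (remainder): d = 0.70654 in → contributes +0.45553 in⁴
Total I = 0.65383 in⁴.

Iy ≈ 0.654 in⁴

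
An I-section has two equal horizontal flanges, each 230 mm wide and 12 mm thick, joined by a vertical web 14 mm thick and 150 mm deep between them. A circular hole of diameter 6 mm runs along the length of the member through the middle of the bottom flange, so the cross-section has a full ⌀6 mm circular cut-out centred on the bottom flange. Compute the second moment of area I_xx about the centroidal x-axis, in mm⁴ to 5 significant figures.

I_xx ≈ 4.0034 × 10⁷ mm⁴

Treat the section as a set of non-overlapping primitives; coordinates are from the bounding-box lower-left.
Bottom flange: 230 × 12, A = 2 760 mm², y = 6 mm, Ī = 33 120 mm⁴.
Web: 14 × 150, A = 2 100 mm², y = 87 mm, Ī = 3 937 500 mm⁴.
Top flange: 230 × 12, A = 2 760 mm², y = 168 mm, Ī = 33 120 mm⁴.
Hole (subtracted): ⌀6, A = 28.27433 mm², y = 6 mm, Ī = 63.61725 mm⁴.
Centroid: ȳ = ΣA·y / ΣA = 87.30167 mm.
Transfer each piece to the centroidal x-axis using Ī + A·d² with d = y − 87.30167:
  bottom flange: d = -81.30167 mm → contributes +18 276 615 mm⁴
  web: d = -0.3016733 mm → contributes +3 937 691 mm⁴
  top flange: d = 80.69833 mm → contributes +18 006 847 mm⁴
  hole: d = -81.30167 mm → contributes −186955.9 mm⁴
Total I = 40 034 198 mm⁴.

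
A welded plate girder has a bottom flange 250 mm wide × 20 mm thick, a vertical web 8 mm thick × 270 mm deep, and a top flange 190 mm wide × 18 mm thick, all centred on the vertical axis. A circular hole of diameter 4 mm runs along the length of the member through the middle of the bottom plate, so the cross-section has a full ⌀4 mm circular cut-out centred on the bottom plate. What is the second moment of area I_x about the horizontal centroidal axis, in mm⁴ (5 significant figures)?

I_x ≈ 1.8412 × 10⁸ mm⁴

Split into non-overlapping primitives; take the origin at the lower-left of the bounding box.
Bottom plate: 250 × 20, A = 5 000 mm², y = 10 mm, Ī = 166666.7 mm⁴.
Web plate: 8 × 270, A = 2 160 mm², y = 155 mm, Ī = 13 122 000 mm⁴.
Top plate: 190 × 18, A = 3 420 mm², y = 299 mm, Ī = 92 340 mm⁴.
Hole (subtracted): ⌀4, A = 12.56637 mm², y = 10 mm, Ī = 12.56637 mm⁴.
Centroid: ȳ = ΣA·y / ΣA = 133.169 mm.
Transfer each piece to the horizontal centroidal axis using Ī + A·d² with d = y − 133.169:
  bottom plate: d = -123.169 mm → contributes +76 019 652 mm⁴
  web plate: d = 21.83102 mm → contributes +14 151 442 mm⁴
  top plate: d = 165.831 mm → contributes +94 142 093 mm⁴
  hole: d = -123.169 mm → contributes −190651.9 mm⁴
Total I = 184 122 536 mm⁴.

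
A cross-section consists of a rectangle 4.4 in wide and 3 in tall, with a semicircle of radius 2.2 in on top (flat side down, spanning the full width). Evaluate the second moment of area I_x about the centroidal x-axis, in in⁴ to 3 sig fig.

I_x ≈ 41.0 in⁴

Treat the section as a set of non-overlapping primitives; coordinates are from the bounding-box lower-left.
Rectangular body: 4.4 × 3, A = 13.2 in², y = 1.5 in, Ī = 9.9 in⁴.
Semicircular cap: semicircle r = 2.2, A = 7.6027 in², y = 3.9337 in, Ī = 2.5711 in⁴.
Centroid: ȳ = ΣA·y / ΣA = 2.3894 in.
Transfer each piece to the centroidal x-axis using Ī + A·d² with d = y − 2.3894:
  rectangular body: d = -0.88944 in → contributes +20.342 in⁴
  semicircular cap: d = 1.5443 in → contributes +20.702 in⁴
Total I = 41.044 in⁴.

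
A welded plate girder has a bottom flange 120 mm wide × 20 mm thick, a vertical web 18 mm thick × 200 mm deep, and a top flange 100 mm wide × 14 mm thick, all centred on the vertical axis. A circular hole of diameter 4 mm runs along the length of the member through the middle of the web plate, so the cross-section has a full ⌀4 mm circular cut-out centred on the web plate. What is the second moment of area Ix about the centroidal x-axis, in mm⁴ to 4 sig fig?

Decompose the section into non-overlapping parts with the origin at the bottom-left of its bounding rectangle.
Bottom plate: 120 × 20, A = 2 400 mm², y = 10 mm, Ī = 80 000 mm⁴.
Web plate: 18 × 200, A = 3 600 mm², y = 120 mm, Ī = 12 000 000 mm⁴.
Top plate: 100 × 14, A = 1 400 mm², y = 227 mm, Ī = 22866.7 mm⁴.
Hole (subtracted): ⌀4, A = 12.5664 mm², y = 120 mm, Ī = 12.5664 mm⁴.
Centroid: ȳ = ΣA·y / ΣA = 104.541 mm.
Transfer each piece to the centroidal x-axis using Ī + A·d² with d = y − 104.541:
  bottom plate: d = -94.5413 mm → contributes +21 531 345 mm⁴
  web plate: d = 15.4587 mm → contributes +12 860 295 mm⁴
  top plate: d = 122.459 mm → contributes +21 017 448 mm⁴
  hole: d = 15.4587 mm → contributes −3015.56 mm⁴
Total I = 55 406 072 mm⁴.

Ix ≈ 5.541 × 10⁷ mm⁴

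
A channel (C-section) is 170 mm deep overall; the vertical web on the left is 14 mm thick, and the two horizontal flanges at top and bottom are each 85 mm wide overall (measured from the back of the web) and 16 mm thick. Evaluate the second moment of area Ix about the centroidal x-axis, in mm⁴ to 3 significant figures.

Ix ≈ 1.93 × 10⁷ mm⁴

Treat the section as a set of non-overlapping primitives; coordinates are from the bounding-box lower-left.
Web: 14 × 170, A = 2 380 mm², y = 85 mm, Ī = 5 731 833 mm⁴.
Top flange (beyond web): 71 × 16, A = 1 136 mm², y = 162 mm, Ī = 24 235 mm⁴.
Bottom flange (beyond web): 71 × 16, A = 1 136 mm², y = 8 mm, Ī = 24 235 mm⁴.
By symmetry the centroid is at mid-height, ȳ = 85 mm.
Transfer each piece to the centroidal x-axis using Ī + A·d² with d = y − 85:
  web: d = 0 mm → contributes +5 731 833 mm⁴
  top flange (beyond web): d = 77 mm → contributes +6 759 579 mm⁴
  bottom flange (beyond web): d = -77 mm → contributes +6 759 579 mm⁴
Total I = 19 250 991 mm⁴.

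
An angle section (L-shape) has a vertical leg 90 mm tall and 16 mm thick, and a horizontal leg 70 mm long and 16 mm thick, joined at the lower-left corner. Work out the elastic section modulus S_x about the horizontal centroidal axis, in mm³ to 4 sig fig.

Break the section into simple shapes (no overlaps), measuring from the bottom-left corner of the bounding box.
Vertical leg: 16 × 90, A = 1 440 mm², y = 45 mm, Ī = 972 000 mm⁴.
Horizontal leg (remainder): 54 × 16, A = 864 mm², y = 8 mm, Ī = 18 432 mm⁴.
Centroid: ȳ = ΣA·y / ΣA = 31.125 mm.
Transfer each piece to the horizontal centroidal axis using Ī + A·d² with d = y − 31.125:
  vertical leg: d = 13.875 mm → contributes +1 249 223 mm⁴
  horizontal leg (remainder): d = -23.125 mm → contributes +480 470 mm⁴
Total I = 1 729 692 mm⁴.
Extreme fibre distance c = 58.875 mm; S = I/c = 29379.1 mm³.

S_x ≈ 2.938 × 10⁴ mm³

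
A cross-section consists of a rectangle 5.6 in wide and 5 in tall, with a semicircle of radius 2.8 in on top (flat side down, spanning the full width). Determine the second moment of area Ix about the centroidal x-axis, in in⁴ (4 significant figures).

Ix ≈ 181.4 in⁴

Split into non-overlapping primitives; take the origin at the lower-left of the bounding box.
Rectangular body: 5.6 × 5, A = 28 in², y = 2.5 in, Ī = 58.3333 in⁴.
Semicircular cap: semicircle r = 2.8, A = 12.315 in², y = 6.18836 in, Ī = 6.74628 in⁴.
Centroid: ȳ = ΣA·y / ΣA = 3.62668 in.
Transfer each piece to the centroidal x-axis using Ī + A·d² with d = y − 3.62668:
  rectangular body: d = -1.12668 in → contributes +93.8769 in⁴
  semicircular cap: d = 2.56167 in → contributes +87.5597 in⁴
Total I = 181.437 in⁴.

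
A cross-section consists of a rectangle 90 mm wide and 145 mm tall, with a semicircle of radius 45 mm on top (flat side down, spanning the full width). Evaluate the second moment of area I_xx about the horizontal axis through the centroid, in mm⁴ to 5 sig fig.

I_xx ≈ 4.4773 × 10⁷ mm⁴

Treat the section as a set of non-overlapping primitives; coordinates are from the bounding-box lower-left.
Rectangular body: 90 × 145, A = 13 050 mm², y = 72.5 mm, Ī = 22 864 688 mm⁴.
Semicircular cap: semicircle r = 45, A = 3180.863 mm², y = 164.0986 mm, Ī = 450072.1 mm⁴.
Centroid: ȳ = ΣA·y / ΣA = 90.45114 mm.
Transfer each piece to the horizontal axis through the centroid using Ī + A·d² with d = y − 90.45114:
  rectangular body: d = -17.95114 mm → contributes +27 069 966 mm⁴
  semicircular cap: d = 73.64745 mm → contributes +17 702 902 mm⁴
Total I = 44 772 867 mm⁴.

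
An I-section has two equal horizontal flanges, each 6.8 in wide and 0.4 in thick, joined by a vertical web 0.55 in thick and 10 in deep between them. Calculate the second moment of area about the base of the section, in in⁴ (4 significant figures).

I_base ≈ 512.0 in⁴

Treat the section as a set of non-overlapping primitives; coordinates are from the bounding-box lower-left.
Bottom flange: 6.8 × 0.4, A = 2.72 in², y = 0.2 in, Ī = 0.0362667 in⁴.
Web: 0.55 × 10, A = 5.5 in², y = 5.4 in, Ī = 45.8333 in⁴.
Top flange: 6.8 × 0.4, A = 2.72 in², y = 10.6 in, Ī = 0.0362667 in⁴.
Transfer each piece to the base of the section using Ī + A·d² with d = y − 0:
  bottom flange: d = 0.2 in → contributes +0.145067 in⁴
  web: d = 5.4 in → contributes +206.213 in⁴
  top flange: d = 10.6 in → contributes +305.655 in⁴
Total I = 512.014 in⁴.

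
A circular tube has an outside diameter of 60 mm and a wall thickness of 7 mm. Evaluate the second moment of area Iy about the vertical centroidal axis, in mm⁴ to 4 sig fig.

Iy ≈ 4.164 × 10⁵ mm⁴

Treat the section as a set of non-overlapping primitives; coordinates are from the bounding-box lower-left.
Outer circle: ⌀60, A = 2827.43 mm², x = 30 mm, Ī = 636 173 mm⁴.
Bore (subtracted): ⌀46, A = 1661.9 mm², x = 30 mm, Ī = 219 787 mm⁴.
By symmetry the centroid is at mid-width, x̄ = 30 mm.
All pieces are centred on the vertical centroidal axis, so I = ΣĪ (holes subtracted) = 416 386 mm⁴.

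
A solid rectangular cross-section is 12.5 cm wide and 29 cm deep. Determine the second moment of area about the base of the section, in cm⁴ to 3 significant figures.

The section: 12.5 × 29, A = 362.5 cm², y = 14.5 cm, Ī = 25 405 cm⁴.
Transfer it to the base of the section using Ī + A·d² with d = y − 0:
  the section: d = 14.5 cm → contributes +101 621 cm⁴
Total I = 101 621 cm⁴.

I_base ≈ 1.02 × 10⁵ cm⁴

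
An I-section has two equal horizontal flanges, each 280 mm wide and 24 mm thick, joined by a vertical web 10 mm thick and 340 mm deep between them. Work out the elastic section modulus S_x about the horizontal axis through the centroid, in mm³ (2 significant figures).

Treat the section as a set of non-overlapping primitives; coordinates are from the bounding-box lower-left.
Bottom flange: 280 × 24, A = 6 720 mm², y = 12 mm, Ī = 322 560 mm⁴.
Web: 10 × 340, A = 3 400 mm², y = 194 mm, Ī = 32 753 333 mm⁴.
Top flange: 280 × 24, A = 6 720 mm², y = 376 mm, Ī = 322 560 mm⁴.
By symmetry the centroid is at mid-height, ȳ = 194 mm.
Transfer each piece to the horizontal axis through the centroid using Ī + A·d² with d = y − 194:
  bottom flange: d = -182 mm → contributes +222 915 840 mm⁴
  web: d = 0 mm → contributes +32 753 333 mm⁴
  top flange: d = 182 mm → contributes +222 915 840 mm⁴
Total I = 478 585 013 mm⁴.
Extreme fibre distance c = 194 mm; S = I/c = 2 466 933 mm³.

S_x ≈ 2.5 × 10⁶ mm³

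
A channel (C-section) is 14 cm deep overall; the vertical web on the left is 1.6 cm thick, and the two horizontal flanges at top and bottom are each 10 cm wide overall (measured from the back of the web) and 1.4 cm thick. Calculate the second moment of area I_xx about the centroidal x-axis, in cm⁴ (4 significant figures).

I_xx ≈ 1303 cm⁴

Decompose the section into non-overlapping parts with the origin at the bottom-left of its bounding rectangle.
Web: 1.6 × 14, A = 22.4 cm², y = 7 cm, Ī = 365.867 cm⁴.
Top flange (beyond web): 8.4 × 1.4, A = 11.76 cm², y = 13.3 cm, Ī = 1.9208 cm⁴.
Bottom flange (beyond web): 8.4 × 1.4, A = 11.76 cm², y = 0.7 cm, Ī = 1.9208 cm⁴.
By symmetry the centroid is at mid-height, ȳ = 7 cm.
Transfer each piece to the centroidal x-axis using Ī + A·d² with d = y − 7:
  web: d = 0 cm → contributes +365.867 cm⁴
  top flange (beyond web): d = 6.3 cm → contributes +468.675 cm⁴
  bottom flange (beyond web): d = -6.3 cm → contributes +468.675 cm⁴
Total I = 1303.22 cm⁴.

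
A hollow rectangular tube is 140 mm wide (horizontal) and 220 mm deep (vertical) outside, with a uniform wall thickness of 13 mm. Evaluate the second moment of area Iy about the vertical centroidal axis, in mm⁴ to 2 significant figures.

Decompose the section into non-overlapping parts with the origin at the bottom-left of its bounding rectangle.
Outer rectangle: 140 × 220, A = 30 800 mm², x = 70 mm, Ī = 50 306 667 mm⁴.
Inner void (subtracted): 114 × 194, A = 22 116 mm², x = 70 mm, Ī = 23 951 628 mm⁴.
By symmetry the centroid is at mid-width, x̄ = 70 mm.
All pieces are centred on the vertical centroidal axis, so I = ΣĪ (holes subtracted) = 26 355 039 mm⁴.

Iy ≈ 2.6 × 10⁷ mm⁴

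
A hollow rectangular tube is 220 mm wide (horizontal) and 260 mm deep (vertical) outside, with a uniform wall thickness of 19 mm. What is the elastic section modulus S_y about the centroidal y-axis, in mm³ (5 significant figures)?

S_y ≈ 1.0834 × 10⁶ mm³

Decompose the section into non-overlapping parts with the origin at the bottom-left of its bounding rectangle.
Outer rectangle: 220 × 260, A = 57 200 mm², x = 110 mm, Ī = 230 706 667 mm⁴.
Inner void (subtracted): 182 × 222, A = 40 404 mm², x = 110 mm, Ī = 111 528 508 mm⁴.
By symmetry the centroid is at mid-width, x̄ = 110 mm.
All pieces are centred on the centroidal y-axis, so I = ΣĪ (holes subtracted) = 119 178 159 mm⁴.
Extreme fibre distance c = 110 mm; S = I/c = 1 083 438 mm³.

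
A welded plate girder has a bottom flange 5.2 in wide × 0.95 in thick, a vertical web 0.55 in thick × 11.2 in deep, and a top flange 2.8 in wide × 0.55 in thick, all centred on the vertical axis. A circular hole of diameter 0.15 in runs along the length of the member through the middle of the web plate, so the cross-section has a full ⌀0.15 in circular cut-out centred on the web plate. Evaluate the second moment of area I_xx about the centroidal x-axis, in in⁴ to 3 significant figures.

Split into non-overlapping primitives; take the origin at the lower-left of the bounding box.
Bottom plate: 5.2 × 0.95, A = 4.94 in², y = 0.475 in, Ī = 0.37153 in⁴.
Web plate: 0.55 × 11.2, A = 6.16 in², y = 6.55 in, Ī = 64.393 in⁴.
Top plate: 2.8 × 0.55, A = 1.54 in², y = 12.425 in, Ī = 0.038821 in⁴.
Hole (subtracted): ⌀0.15, A = 0.017671 in², y = 6.55 in, Ī = 0.00002485 in⁴.
Centroid: ȳ = ΣA·y / ΣA = 4.8892 in.
Transfer each piece to the centroidal x-axis using Ī + A·d² with d = y − 4.8892:
  bottom plate: d = -4.4142 in → contributes +96.629 in⁴
  web plate: d = 1.6608 in → contributes +81.383 in⁴
  top plate: d = 7.5358 in → contributes +87.492 in⁴
  hole: d = 1.6608 in → contributes −0.048767 in⁴
Total I = 265.46 in⁴.

I_xx ≈ 265 in⁴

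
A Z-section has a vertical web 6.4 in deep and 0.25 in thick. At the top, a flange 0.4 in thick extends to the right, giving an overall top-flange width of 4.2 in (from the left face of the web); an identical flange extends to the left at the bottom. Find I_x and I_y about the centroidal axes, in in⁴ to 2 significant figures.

I_x ≈ 34 in⁴, I_y ≈ 18 in⁴

Split into non-overlapping primitives; take the origin at the lower-left of the bounding box.
Web: 0.25 × 6.4, A = 1.6 in², y = 3.2 in, Ī = 5.461 in⁴.
Top flange (beyond web): 3.95 × 0.4, A = 1.58 in², y = 6.2 in, Ī = 0.02107 in⁴.
Bottom flange (beyond web): 3.95 × 0.4, A = 1.58 in², y = 0.2 in, Ī = 0.02107 in⁴.
Centroid: ȳ = ΣA·y / ΣA = 3.2 in.
Transfer each piece to the centroidal x-axis using Ī + A·d² with d = y − 3.2:
  web: d = 0 in → contributes +5.461 in⁴
  top flange (beyond web): d = 3 in → contributes +14.24 in⁴
  bottom flange (beyond web): d = -3 in → contributes +14.24 in⁴
Total I = 33.94 in⁴.
For the y-axis: x̄ = 4.075 in.
Repeating about the centroidal y-axis gives I_y = 18.05 in⁴.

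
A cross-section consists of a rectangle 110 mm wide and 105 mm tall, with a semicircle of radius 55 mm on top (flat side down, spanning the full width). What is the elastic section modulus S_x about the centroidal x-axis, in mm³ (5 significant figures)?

Split into non-overlapping primitives; take the origin at the lower-left of the bounding box.
Rectangular body: 110 × 105, A = 11 550 mm², y = 52.5 mm, Ī = 10 611 563 mm⁴.
Semicircular cap: semicircle r = 55, A = 4751.659 mm², y = 128.3427 mm, Ī = 1 004 345 mm⁴.
Centroid: ȳ = ΣA·y / ΣA = 74.60688 mm.
Transfer each piece to the centroidal x-axis using Ī + A·d² with d = y − 74.60688:
  rectangular body: d = -22.10688 mm → contributes +16 256 209 mm⁴
  semicircular cap: d = 53.73585 mm → contributes +14 724 957 mm⁴
Total I = 30 981 166 mm⁴.
Extreme fibre distance c = 85.39312 mm; S = I/c = 362806.3 mm³.

S_x ≈ 3.6281 × 10⁵ mm³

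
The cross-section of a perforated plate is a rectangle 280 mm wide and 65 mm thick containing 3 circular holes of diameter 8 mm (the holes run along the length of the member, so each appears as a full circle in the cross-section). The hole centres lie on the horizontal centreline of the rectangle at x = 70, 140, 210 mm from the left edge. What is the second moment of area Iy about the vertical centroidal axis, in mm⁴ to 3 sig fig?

Break the section into simple shapes (no overlaps), measuring from the bottom-left corner of the bounding box.
Plate: 280 × 65, A = 18 200 mm², x = 140 mm, Ī = 118 906 667 mm⁴.
Hole 1 (subtracted): ⌀8, A = 50.265 mm², x = 70 mm, Ī = 201.06 mm⁴.
Hole 2 (subtracted): ⌀8, A = 50.265 mm², x = 140 mm, Ī = 201.06 mm⁴.
Hole 3 (subtracted): ⌀8, A = 50.265 mm², x = 210 mm, Ī = 201.06 mm⁴.
By symmetry the centroid is at mid-width, x̄ = 140 mm.
Transfer each piece to the vertical centroidal axis using Ī + A·d² with d = x − 140:
  plate: d = 0 mm → contributes +118 906 667 mm⁴
  hole 1: d = -70 mm → contributes −246 502 mm⁴
  hole 2: d = 0 mm → contributes −201.06 mm⁴
  hole 3: d = 70 mm → contributes −246 502 mm⁴
Total I = 118 413 462 mm⁴.

Iy ≈ 1.18 × 10⁸ mm⁴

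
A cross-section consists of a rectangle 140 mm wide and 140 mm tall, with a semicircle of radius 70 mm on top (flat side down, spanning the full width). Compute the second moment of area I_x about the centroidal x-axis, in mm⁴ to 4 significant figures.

I_x ≈ 8.959 × 10⁷ mm⁴

Decompose the section into non-overlapping parts with the origin at the bottom-left of its bounding rectangle.
Rectangular body: 140 × 140, A = 19 600 mm², y = 70 mm, Ī = 32 013 333 mm⁴.
Semicircular cap: semicircle r = 70, A = 7696.9 mm², y = 169.709 mm, Ī = 2 635 265 mm⁴.
Centroid: ȳ = ΣA·y / ΣA = 98.1149 mm.
Transfer each piece to the centroidal x-axis using Ī + A·d² with d = y − 98.1149:
  rectangular body: d = -28.1149 mm → contributes +47 506 112 mm⁴
  semicircular cap: d = 71.594 mm → contributes +42 087 301 mm⁴
Total I = 89 593 413 mm⁴.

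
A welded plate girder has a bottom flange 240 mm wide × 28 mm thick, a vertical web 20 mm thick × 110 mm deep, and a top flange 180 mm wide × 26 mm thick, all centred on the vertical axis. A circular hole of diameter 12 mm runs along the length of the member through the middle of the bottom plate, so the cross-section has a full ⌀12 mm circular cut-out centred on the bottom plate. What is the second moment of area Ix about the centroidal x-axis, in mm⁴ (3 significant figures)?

Ix ≈ 5.46 × 10⁷ mm⁴

Break the section into simple shapes (no overlaps), measuring from the bottom-left corner of the bounding box.
Bottom plate: 240 × 28, A = 6 720 mm², y = 14 mm, Ī = 439 040 mm⁴.
Web plate: 20 × 110, A = 2 200 mm², y = 83 mm, Ī = 2 218 333 mm⁴.
Top plate: 180 × 26, A = 4 680 mm², y = 151 mm, Ī = 263 640 mm⁴.
Hole (subtracted): ⌀12, A = 113.1 mm², y = 14 mm, Ī = 1017.9 mm⁴.
Centroid: ȳ = ΣA·y / ΣA = 72.795 mm.
Transfer each piece to the centroidal x-axis using Ī + A·d² with d = y − 72.795:
  bottom plate: d = -58.795 mm → contributes +23 668 943 mm⁴
  web plate: d = 10.205 mm → contributes +2 447 454 mm⁴
  top plate: d = 78.205 mm → contributes +28 886 756 mm⁴
  hole: d = -58.795 mm → contributes −391 976 mm⁴
Total I = 54 611 176 mm⁴.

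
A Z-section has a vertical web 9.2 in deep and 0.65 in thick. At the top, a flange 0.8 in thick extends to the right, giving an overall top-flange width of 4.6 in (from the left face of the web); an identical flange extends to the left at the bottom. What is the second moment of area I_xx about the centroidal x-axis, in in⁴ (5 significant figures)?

I_xx ≈ 154.00 in⁴

Decompose the section into non-overlapping parts with the origin at the bottom-left of its bounding rectangle.
Web: 0.65 × 9.2, A = 5.98 in², y = 4.6 in, Ī = 42.17893 in⁴.
Top flange (beyond web): 3.95 × 0.8, A = 3.16 in², y = 8.8 in, Ī = 0.1685333 in⁴.
Bottom flange (beyond web): 3.95 × 0.8, A = 3.16 in², y = 0.4 in, Ī = 0.1685333 in⁴.
Centroid: ȳ = ΣA·y / ΣA = 4.6 in.
Transfer each piece to the centroidal x-axis using Ī + A·d² with d = y − 4.6:
  web: d = 0 in → contributes +42.17893 in⁴
  top flange (beyond web): d = 4.2 in → contributes +55.91093 in⁴
  bottom flange (beyond web): d = -4.2 in → contributes +55.91093 in⁴
Total I = 154.0008 in⁴.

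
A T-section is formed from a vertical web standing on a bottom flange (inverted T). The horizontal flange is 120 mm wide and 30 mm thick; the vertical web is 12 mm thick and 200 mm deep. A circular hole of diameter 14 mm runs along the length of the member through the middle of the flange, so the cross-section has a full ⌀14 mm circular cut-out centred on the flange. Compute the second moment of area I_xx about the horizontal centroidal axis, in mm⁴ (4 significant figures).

Split into non-overlapping primitives; take the origin at the lower-left of the bounding box.
Flange: 120 × 30, A = 3 600 mm², y = 15 mm, Ī = 270 000 mm⁴.
Web: 12 × 200, A = 2 400 mm², y = 130 mm, Ī = 8 000 000 mm⁴.
Hole (subtracted): ⌀14, A = 153.938 mm², y = 15 mm, Ī = 1885.74 mm⁴.
Centroid: ȳ = ΣA·y / ΣA = 62.2113 mm.
Transfer each piece to the horizontal centroidal axis using Ī + A·d² with d = y − 62.2113:
  flange: d = -47.2113 mm → contributes +8 294 054 mm⁴
  web: d = 67.7887 mm → contributes +19 028 749 mm⁴
  hole: d = -47.2113 mm → contributes −344 999 mm⁴
Total I = 26 977 804 mm⁴.

I_xx ≈ 2.698 × 10⁷ mm⁴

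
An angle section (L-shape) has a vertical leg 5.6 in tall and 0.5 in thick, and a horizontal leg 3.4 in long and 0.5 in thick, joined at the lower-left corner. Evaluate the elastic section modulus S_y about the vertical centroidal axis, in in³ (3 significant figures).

Decompose the section into non-overlapping parts with the origin at the bottom-left of its bounding rectangle.
Vertical leg: 0.5 × 5.6, A = 2.8 in², x = 0.25 in, Ī = 0.058333 in⁴.
Horizontal leg (remainder): 2.9 × 0.5, A = 1.45 in², x = 1.95 in, Ī = 1.0162 in⁴.
Centroid: x̄ = ΣA·x / ΣA = 0.83 in.
Transfer each piece to the vertical centroidal axis using Ī + A·d² with d = x − 0.83:
  vertical leg: d = -0.58 in → contributes +1.0003 in⁴
  horizontal leg (remainder): d = 1.12 in → contributes +2.8351 in⁴
Total I = 3.8353 in⁴.
Extreme fibre distance c = 2.57 in; S = I/c = 1.4924 in³.

S_y ≈ 1.49 in³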